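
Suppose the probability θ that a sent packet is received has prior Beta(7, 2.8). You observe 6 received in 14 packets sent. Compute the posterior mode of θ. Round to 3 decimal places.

θ̂_MAP = 0.550

Prior: Beta(7, 2.8).
Data: 6 successes in 14 trials. The binomial likelihood contributes θ^6(1−θ)^8, so the posterior is Beta(7+6, 2.8+8) = Beta(13, 10.8).
For Beta(a, b) with a, b > 1 the mode is (a−1)/(a+b−2) = 12/21.8 ≈ 0.550.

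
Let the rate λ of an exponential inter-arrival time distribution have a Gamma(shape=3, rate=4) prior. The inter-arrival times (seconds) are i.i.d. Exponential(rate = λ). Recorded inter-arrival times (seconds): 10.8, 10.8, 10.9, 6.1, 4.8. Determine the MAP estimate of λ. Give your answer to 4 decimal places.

λ̂_MAP = 0.1477

The Exponential(rate=λ) likelihood is ∝ λ^n e^(−λΣtᵢ). Here n = 5 and Σtᵢ = 10.8 + 10.8 + 10.9 + 6.1 + 4.8 = 43.4.
Posterior ∝ λ^2e^(−4λ) · λ^5e^(−43.4λ) = λ^7e^(−47.4λ), i.e. Gamma(8, 47.4).
Mode = (a−1)/b = 7/47.4 ≈ 0.1477.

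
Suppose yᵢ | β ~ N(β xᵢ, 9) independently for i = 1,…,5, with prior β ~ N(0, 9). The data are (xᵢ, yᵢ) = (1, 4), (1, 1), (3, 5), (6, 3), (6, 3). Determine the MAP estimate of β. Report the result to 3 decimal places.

log p(β | y) = −Σ(yᵢ − βxᵢ)²/(2·9) − β²/(2·9) + const.
Setting the derivative to zero: Σxᵢ(yᵢ − βxᵢ)/9 − β/9 = 0, so β = Σxᵢyᵢ / (Σxᵢ² + σ²/τ²).
Σxᵢyᵢ = 1·4 + 1·1 + 3·5 + 6·3 + 6·3 = 56; Σxᵢ² = 83; σ²/τ² = 1.
β̂_MAP = 56 / (83 + 1) = 56/84 ≈ 0.667.

β̂_MAP = 0.667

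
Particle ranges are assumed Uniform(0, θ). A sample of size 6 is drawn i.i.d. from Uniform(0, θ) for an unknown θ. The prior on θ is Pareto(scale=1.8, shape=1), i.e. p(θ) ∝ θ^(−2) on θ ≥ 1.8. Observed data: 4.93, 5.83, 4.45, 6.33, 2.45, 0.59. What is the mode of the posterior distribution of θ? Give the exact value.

θ̂_MAP = 6.33

The Uniform(0, θ) likelihood is θ^(−n) for θ ≥ max(xᵢ), zero otherwise. Here max(xᵢ) = 6.33.
Posterior ∝ θ^(−2) · θ^(−6) = θ^(−8) on θ ≥ max(1.8, 6.33) = 6.33.
This density is strictly decreasing in θ, so the posterior mode lies at the lower boundary of the support.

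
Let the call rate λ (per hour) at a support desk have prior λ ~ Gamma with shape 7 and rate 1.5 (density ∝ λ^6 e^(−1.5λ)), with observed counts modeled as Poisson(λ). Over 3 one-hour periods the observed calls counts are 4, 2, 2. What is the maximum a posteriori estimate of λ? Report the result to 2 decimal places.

Σxᵢ = 4+2+2 = 8, with n = 3.
Posterior ∝ λ^6e^(−1.5λ) · λ^8e^(−3λ) = λ^14e^(−4.5λ), i.e. Gamma(shape=15, rate=4.5).
The mode of a Gamma(a, b) with a ≥ 1 (shape–rate) is (a−1)/b = 14/4.5 ≈ 3.11.

λ̂_MAP = 3.11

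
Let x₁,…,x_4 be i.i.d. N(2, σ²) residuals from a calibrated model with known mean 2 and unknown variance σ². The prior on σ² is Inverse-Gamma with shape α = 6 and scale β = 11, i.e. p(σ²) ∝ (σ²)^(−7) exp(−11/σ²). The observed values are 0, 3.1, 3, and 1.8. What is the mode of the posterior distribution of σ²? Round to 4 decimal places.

σ̂²_MAP = 1.5694

Sum of squared deviations about the known mean: SS = (0−2)² + (3.1−2)² + (3−2)² + (1.8−2)² = 6.25.
The Normal likelihood contributes (σ²)^(−n/2) exp(−SS/(2σ²)), so the posterior is Inverse-Gamma(α + n/2, β + SS/2) = Inverse-Gamma(8, 14.125).
The mode of Inverse-Gamma(a, b) is b/(a+1) = 14.125/9 ≈ 1.5694.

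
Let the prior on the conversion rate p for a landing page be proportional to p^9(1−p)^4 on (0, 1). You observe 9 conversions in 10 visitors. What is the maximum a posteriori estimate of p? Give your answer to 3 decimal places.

p̂_MAP = 0.783

The prior density ∝ p^9(1−p)^4 is the kernel of Beta(10, 5).
Data: 9 successes in 10 trials. The binomial likelihood contributes p^9(1−p)^1, so the posterior is Beta(10+9, 5+1) = Beta(19, 6).
For Beta(a, b) with a, b > 1 the mode is (a−1)/(a+b−2) = 18/23 ≈ 0.783.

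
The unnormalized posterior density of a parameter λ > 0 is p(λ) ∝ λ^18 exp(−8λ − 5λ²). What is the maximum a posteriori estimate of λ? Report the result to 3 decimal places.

λ̂_MAP = 1.000

ℓ'(λ) = 18/λ − 8 − 10λ. Setting this to zero and multiplying by λ: 10λ² + 8λ − 18 = 0.
λ = (−8 + √(8² + 4·10·18)) / (2·10) = (−8 + √784) / 20 = (−8 + 28)/20 = 1.
ℓ''(λ) = −18/λ² − 10 < 0, confirming a maximum.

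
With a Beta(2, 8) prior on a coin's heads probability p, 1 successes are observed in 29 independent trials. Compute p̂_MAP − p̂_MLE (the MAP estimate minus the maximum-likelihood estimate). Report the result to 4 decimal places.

MAP − MLE = 0.0196

Posterior is Beta(3, 36); MAP = (3−1)/(39−2) = 2/37 ≈ 0.05405.
MLE ignores the prior: p̂_MLE = k/n = 1/29 ≈ 0.03448.
Difference = 2/37 − 1/29 = 21/1073 ≈ 0.0196.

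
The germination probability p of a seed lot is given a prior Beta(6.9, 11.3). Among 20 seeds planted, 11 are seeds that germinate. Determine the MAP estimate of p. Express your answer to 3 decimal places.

Prior: Beta(6.9, 11.3).
Data: 11 successes in 20 trials. The binomial likelihood contributes p^11(1−p)^9, so the posterior is Beta(6.9+11, 11.3+9) = Beta(17.9, 20.3).
For Beta(a, b) with a, b > 1 the mode is (a−1)/(a+b−2) = 16.9/36.2 ≈ 0.467.

p̂_MAP = 0.467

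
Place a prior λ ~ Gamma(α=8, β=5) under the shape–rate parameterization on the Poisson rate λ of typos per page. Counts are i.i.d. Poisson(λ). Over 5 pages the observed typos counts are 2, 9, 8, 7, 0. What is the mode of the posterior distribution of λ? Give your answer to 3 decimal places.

λ̂_MAP = 3.300

Σxᵢ = 2+9+8+7+0 = 26, with n = 5.
Posterior ∝ λ^7e^(−5λ) · λ^26e^(−5λ) = λ^33e^(−10λ), i.e. Gamma(shape=34, rate=10).
The mode of a Gamma(a, b) with a ≥ 1 (shape–rate) is (a−1)/b = 33/10 ≈ 3.300.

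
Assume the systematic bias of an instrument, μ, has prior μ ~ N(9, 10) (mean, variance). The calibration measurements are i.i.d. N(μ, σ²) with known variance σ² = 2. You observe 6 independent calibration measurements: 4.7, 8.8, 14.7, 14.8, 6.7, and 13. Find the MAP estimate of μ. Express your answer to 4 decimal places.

n = 6; x̄ = (4.7 + 8.8 + 14.7 + 14.8 + 6.7 + 13)/6 = 62.7/6 = 10.45.
For a Normal prior and Normal likelihood with known variance, the posterior is Normal; its mode equals its mean, the precision-weighted average.
Prior precision 1/σ₀² = 1/10 = 0.1; data precision n/σ² = 6/2 = 3.
μ̂ = (0.1·9 + 3·10.45) / (0.1 + 3) = 32.25/3.1 = 645/62 ≈ 10.4032.

μ̂_MAP = 10.4032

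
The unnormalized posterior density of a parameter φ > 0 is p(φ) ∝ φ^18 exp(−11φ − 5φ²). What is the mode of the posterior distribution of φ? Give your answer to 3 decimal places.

φ̂_MAP = 0.900

ℓ'(φ) = 18/φ − 11 − 10φ. Setting this to zero and multiplying by φ: 10φ² + 11φ − 18 = 0.
φ = (−11 + √(11² + 4·10·18)) / (2·10) = (−11 + √841) / 20 = (−11 + 29)/20 = 9/10.
ℓ''(φ) = −18/φ² − 10 < 0, confirming a maximum.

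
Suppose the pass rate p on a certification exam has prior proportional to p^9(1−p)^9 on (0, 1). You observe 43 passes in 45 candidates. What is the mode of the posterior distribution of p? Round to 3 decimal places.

The prior density ∝ p^9(1−p)^9 is the kernel of Beta(10, 10).
Data: 43 successes in 45 trials. The binomial likelihood contributes p^43(1−p)^2, so the posterior is Beta(10+43, 10+2) = Beta(53, 12).
For Beta(a, b) with a, b > 1 the mode is (a−1)/(a+b−2) = 52/63 ≈ 0.825.

p̂_MAP = 0.825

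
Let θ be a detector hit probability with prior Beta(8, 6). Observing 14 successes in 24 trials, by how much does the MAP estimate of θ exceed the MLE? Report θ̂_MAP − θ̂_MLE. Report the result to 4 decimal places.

Posterior is Beta(22, 16); MAP = (22−1)/(38−2) = 21/36 ≈ 0.58333.
MLE ignores the prior: θ̂_MLE = k/n = 14/24 ≈ 0.58333.
Difference = 21/36 − 14/24 = 0 ≈ 0.0000.

MAP − MLE = 0.0000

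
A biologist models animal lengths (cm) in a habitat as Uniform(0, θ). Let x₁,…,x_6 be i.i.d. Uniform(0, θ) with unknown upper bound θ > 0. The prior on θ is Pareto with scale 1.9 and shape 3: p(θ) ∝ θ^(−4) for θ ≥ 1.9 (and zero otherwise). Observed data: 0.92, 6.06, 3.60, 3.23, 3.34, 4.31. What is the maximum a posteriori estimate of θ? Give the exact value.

The Uniform(0, θ) likelihood is θ^(−n) for θ ≥ max(xᵢ), zero otherwise. Here max(xᵢ) = 6.06.
Posterior ∝ θ^(−4) · θ^(−6) = θ^(−10) on θ ≥ max(1.9, 6.06) = 6.06.
This density is strictly decreasing in θ, so the posterior mode lies at the lower boundary of the support.

θ̂_MAP = 6.06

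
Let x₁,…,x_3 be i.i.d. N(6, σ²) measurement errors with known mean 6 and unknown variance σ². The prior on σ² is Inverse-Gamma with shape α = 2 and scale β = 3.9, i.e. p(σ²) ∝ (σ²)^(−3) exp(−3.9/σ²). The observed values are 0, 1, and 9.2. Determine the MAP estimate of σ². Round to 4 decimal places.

σ̂²_MAP = 8.7822

Sum of squared deviations about the known mean: SS = (0−6)² + (1−6)² + (9.2−6)² = 71.24.
The Normal likelihood contributes (σ²)^(−n/2) exp(−SS/(2σ²)), so the posterior is Inverse-Gamma(α + n/2, β + SS/2) = Inverse-Gamma(3.5, 39.52).
The mode of Inverse-Gamma(a, b) is b/(a+1) = 39.52/4.5 ≈ 8.7822.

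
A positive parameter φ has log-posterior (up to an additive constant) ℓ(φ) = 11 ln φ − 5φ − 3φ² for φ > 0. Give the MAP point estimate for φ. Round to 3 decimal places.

φ̂_MAP = 1.000

ℓ'(φ) = 11/φ − 5 − 6φ. Setting this to zero and multiplying by φ: 6φ² + 5φ − 11 = 0.
φ = (−5 + √(5² + 4·6·11)) / (2·6) = (−5 + √289) / 12 = (−5 + 17)/12 = 1.
ℓ''(φ) = −11/φ² − 6 < 0, confirming a maximum.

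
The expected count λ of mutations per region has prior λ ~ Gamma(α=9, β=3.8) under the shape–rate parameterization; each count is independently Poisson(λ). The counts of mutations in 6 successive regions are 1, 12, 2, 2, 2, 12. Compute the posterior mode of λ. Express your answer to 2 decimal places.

λ̂_MAP = 3.98

Σxᵢ = 1+12+2+2+2+12 = 31, with n = 6.
Posterior ∝ λ^8e^(−3.8λ) · λ^31e^(−6λ) = λ^39e^(−9.8λ), i.e. Gamma(shape=40, rate=9.8).
The mode of a Gamma(a, b) with a ≥ 1 (shape–rate) is (a−1)/b = 39/9.8 ≈ 3.98.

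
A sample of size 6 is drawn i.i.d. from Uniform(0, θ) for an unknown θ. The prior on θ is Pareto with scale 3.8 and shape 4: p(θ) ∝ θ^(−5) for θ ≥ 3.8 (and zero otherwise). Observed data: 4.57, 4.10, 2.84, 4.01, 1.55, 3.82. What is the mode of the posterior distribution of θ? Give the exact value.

θ̂_MAP = 4.57

The Uniform(0, θ) likelihood is θ^(−n) for θ ≥ max(xᵢ), zero otherwise. Here max(xᵢ) = 4.57.
Posterior ∝ θ^(−5) · θ^(−6) = θ^(−11) on θ ≥ max(3.8, 4.57) = 4.57.
This density is strictly decreasing in θ, so the posterior mode lies at the lower boundary of the support.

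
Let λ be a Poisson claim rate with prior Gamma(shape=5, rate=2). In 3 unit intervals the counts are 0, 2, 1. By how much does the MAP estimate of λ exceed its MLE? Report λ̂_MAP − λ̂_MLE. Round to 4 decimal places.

Σxᵢ = 3. Posterior is Gamma(8, 5); MAP = (8−1)/5 = 7/5 ≈ 1.40000.
MLE = x̄ = 3/3 ≈ 1.00000.
Difference = 7/5 − 3/3 = 2/5 ≈ 0.4000.

MAP − MLE = 0.4000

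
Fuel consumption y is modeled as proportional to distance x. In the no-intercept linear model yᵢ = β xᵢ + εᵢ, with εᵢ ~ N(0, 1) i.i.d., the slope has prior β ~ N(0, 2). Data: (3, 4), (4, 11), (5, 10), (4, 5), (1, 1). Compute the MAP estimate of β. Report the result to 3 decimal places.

β̂_MAP = 1.881

log p(β | y) = −Σ(yᵢ − βxᵢ)²/(2·1) − β²/(2·2) + const.
Setting the derivative to zero: Σxᵢ(yᵢ − βxᵢ)/1 − β/2 = 0, so β = Σxᵢyᵢ / (Σxᵢ² + σ²/τ²).
Σxᵢyᵢ = 3·4 + 4·11 + 5·10 + 4·5 + 1·1 = 127; Σxᵢ² = 67; σ²/τ² = 0.5.
β̂_MAP = 127 / (67 + 0.5) = 127/67.5 ≈ 1.881.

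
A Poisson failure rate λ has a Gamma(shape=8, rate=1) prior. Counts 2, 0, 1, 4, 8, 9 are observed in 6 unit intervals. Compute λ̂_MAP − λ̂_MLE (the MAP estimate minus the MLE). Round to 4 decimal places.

MAP − MLE = 0.4286

Σxᵢ = 24. Posterior is Gamma(32, 7); MAP = (32−1)/7 = 31/7 ≈ 4.42857.
MLE = x̄ = 24/6 ≈ 4.00000.
Difference = 31/7 − 24/6 = 3/7 ≈ 0.4286.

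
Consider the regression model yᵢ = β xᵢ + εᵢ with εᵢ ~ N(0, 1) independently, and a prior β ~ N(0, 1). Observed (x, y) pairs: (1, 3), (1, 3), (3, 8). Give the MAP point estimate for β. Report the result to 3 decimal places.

log p(β | y) = −Σ(yᵢ − βxᵢ)²/(2·1) − β²/(2·1) + const.
Setting the derivative to zero: Σxᵢ(yᵢ − βxᵢ)/1 − β/1 = 0, so β = Σxᵢyᵢ / (Σxᵢ² + σ²/τ²).
Σxᵢyᵢ = 1·3 + 1·3 + 3·8 = 30; Σxᵢ² = 11; σ²/τ² = 1.
β̂_MAP = 30 / (11 + 1) = 30/12 ≈ 2.500.

β̂_MAP = 2.500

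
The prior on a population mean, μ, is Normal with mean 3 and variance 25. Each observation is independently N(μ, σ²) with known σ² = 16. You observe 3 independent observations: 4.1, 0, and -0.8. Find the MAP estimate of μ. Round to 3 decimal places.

n = 3; x̄ = (4.1 + 0 + (-0.8))/3 = 3.3/3 = 1.1.
For a Normal prior and Normal likelihood with known variance, the posterior is Normal; its mode equals its mean, the precision-weighted average.
Prior precision 1/σ₀² = 1/25 = 0.04; data precision n/σ² = 3/16 = 0.1875.
μ̂ = (0.04·3 + 0.1875·1.1) / (0.04 + 0.1875) = 0.32625/0.2275 = 261/182 ≈ 1.434.

μ̂_MAP = 1.434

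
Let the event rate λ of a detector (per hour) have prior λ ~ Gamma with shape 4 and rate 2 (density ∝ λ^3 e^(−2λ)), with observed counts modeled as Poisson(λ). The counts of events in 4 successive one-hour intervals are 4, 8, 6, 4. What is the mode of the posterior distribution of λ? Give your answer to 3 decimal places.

Σxᵢ = 4+8+6+4 = 22, with n = 4.
Posterior ∝ λ^3e^(−2λ) · λ^22e^(−4λ) = λ^25e^(−6λ), i.e. Gamma(shape=26, rate=6).
The mode of a Gamma(a, b) with a ≥ 1 (shape–rate) is (a−1)/b = 25/6 ≈ 4.167.

λ̂_MAP = 4.167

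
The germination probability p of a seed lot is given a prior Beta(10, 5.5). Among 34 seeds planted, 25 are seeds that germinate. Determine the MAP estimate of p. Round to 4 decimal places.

Prior: Beta(10, 5.5).
Data: 25 successes in 34 trials. The binomial likelihood contributes p^25(1−p)^9, so the posterior is Beta(10+25, 5.5+9) = Beta(35, 14.5).
For Beta(a, b) with a, b > 1 the mode is (a−1)/(a+b−2) = 34/47.5 ≈ 0.7158.

p̂_MAP = 0.7158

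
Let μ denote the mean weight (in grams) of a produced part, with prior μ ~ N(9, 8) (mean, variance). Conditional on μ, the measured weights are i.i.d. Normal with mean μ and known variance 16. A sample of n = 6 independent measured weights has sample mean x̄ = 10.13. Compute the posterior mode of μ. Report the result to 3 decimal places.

μ̂_MAP = 9.848

n = 6, x̄ = 10.13.
For a Normal prior and Normal likelihood with known variance, the posterior is Normal; its mode equals its mean, the precision-weighted average.
Prior precision 1/σ₀² = 1/8 = 0.125; data precision n/σ² = 6/16 = 0.375.
μ̂ = (0.125·9 + 0.375·10.13) / (0.125 + 0.375) = 4.92375/0.5 = 9.8475 ≈ 9.848.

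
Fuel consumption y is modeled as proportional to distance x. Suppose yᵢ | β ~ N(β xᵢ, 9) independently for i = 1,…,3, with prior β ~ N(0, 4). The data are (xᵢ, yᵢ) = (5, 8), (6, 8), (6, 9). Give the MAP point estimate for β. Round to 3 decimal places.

β̂_MAP = 1.431

log p(β | y) = −Σ(yᵢ − βxᵢ)²/(2·9) − β²/(2·4) + const.
Setting the derivative to zero: Σxᵢ(yᵢ − βxᵢ)/9 − β/4 = 0, so β = Σxᵢyᵢ / (Σxᵢ² + σ²/τ²).
Σxᵢyᵢ = 5·8 + 6·8 + 6·9 = 142; Σxᵢ² = 97; σ²/τ² = 2.25.
β̂_MAP = 142 / (97 + 2.25) = 142/99.25 ≈ 1.431.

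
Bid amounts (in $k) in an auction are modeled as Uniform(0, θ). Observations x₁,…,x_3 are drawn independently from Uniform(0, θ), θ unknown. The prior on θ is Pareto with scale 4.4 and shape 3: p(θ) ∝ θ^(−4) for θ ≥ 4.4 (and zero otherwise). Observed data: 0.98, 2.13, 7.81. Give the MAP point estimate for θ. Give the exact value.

The Uniform(0, θ) likelihood is θ^(−n) for θ ≥ max(xᵢ), zero otherwise. Here max(xᵢ) = 7.81.
Posterior ∝ θ^(−4) · θ^(−3) = θ^(−7) on θ ≥ max(4.4, 7.81) = 7.81.
This density is strictly decreasing in θ, so the posterior mode lies at the lower boundary of the support.

θ̂_MAP = 7.81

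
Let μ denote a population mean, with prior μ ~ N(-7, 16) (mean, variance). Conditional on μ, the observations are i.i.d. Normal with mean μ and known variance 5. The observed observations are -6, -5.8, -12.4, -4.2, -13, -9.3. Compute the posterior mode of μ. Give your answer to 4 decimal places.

μ̂_MAP = -8.3782

n = 6; x̄ = ((-6) + (-5.8) + (-12.4) + (-4.2) + (-13) + (-9.3))/6 = -50.7/6 = -8.45.
For a Normal prior and Normal likelihood with known variance, the posterior is Normal; its mode equals its mean, the precision-weighted average.
Prior precision 1/σ₀² = 1/16 = 0.0625; data precision n/σ² = 6/5 = 1.2.
μ̂ = (0.0625·(-7) + 1.2·(-8.45)) / (0.0625 + 1.2) = (-10.5775)/1.2625 = -4231/505 ≈ -8.3782.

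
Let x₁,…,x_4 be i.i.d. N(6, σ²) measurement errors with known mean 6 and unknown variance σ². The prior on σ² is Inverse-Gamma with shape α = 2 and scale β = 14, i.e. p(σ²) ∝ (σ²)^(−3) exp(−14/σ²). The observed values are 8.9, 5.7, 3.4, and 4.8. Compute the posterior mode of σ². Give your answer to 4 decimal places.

σ̂²_MAP = 4.4700

Sum of squared deviations about the known mean: SS = (8.9−6)² + (5.7−6)² + (3.4−6)² + (4.8−6)² = 16.7.
The Normal likelihood contributes (σ²)^(−n/2) exp(−SS/(2σ²)), so the posterior is Inverse-Gamma(α + n/2, β + SS/2) = Inverse-Gamma(4, 22.35).
The mode of Inverse-Gamma(a, b) is b/(a+1) = 22.35/5 ≈ 4.4700.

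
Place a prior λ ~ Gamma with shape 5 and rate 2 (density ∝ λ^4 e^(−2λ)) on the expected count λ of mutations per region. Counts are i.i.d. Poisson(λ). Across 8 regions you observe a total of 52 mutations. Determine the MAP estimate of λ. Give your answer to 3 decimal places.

Σxᵢ = 52, n = 8.
Posterior ∝ λ^4e^(−2λ) · λ^52e^(−8λ) = λ^56e^(−10λ), i.e. Gamma(shape=57, rate=10).
The mode of a Gamma(a, b) with a ≥ 1 (shape–rate) is (a−1)/b = 56/10 ≈ 5.600.

λ̂_MAP = 5.600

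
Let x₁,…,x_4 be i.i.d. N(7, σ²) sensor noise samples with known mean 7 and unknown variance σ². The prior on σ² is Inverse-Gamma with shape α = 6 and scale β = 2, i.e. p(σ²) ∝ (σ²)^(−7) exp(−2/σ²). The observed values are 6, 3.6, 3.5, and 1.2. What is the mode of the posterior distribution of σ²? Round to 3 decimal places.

Sum of squared deviations about the known mean: SS = (6−7)² + (3.6−7)² + (3.5−7)² + (1.2−7)² = 58.45.
The Normal likelihood contributes (σ²)^(−n/2) exp(−SS/(2σ²)), so the posterior is Inverse-Gamma(α + n/2, β + SS/2) = Inverse-Gamma(8, 31.225).
The mode of Inverse-Gamma(a, b) is b/(a+1) = 31.225/9 ≈ 3.469.

σ̂²_MAP = 3.469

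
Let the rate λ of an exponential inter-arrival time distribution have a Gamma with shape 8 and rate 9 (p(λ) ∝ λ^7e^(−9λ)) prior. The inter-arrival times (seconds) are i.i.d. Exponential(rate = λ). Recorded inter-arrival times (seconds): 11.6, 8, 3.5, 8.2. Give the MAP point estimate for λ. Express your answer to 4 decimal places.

λ̂_MAP = 0.2730

The Exponential(rate=λ) likelihood is ∝ λ^n e^(−λΣtᵢ). Here n = 4 and Σtᵢ = 11.6 + 8 + 3.5 + 8.2 = 31.3.
Posterior ∝ λ^7e^(−9λ) · λ^4e^(−31.3λ) = λ^11e^(−40.3λ), i.e. Gamma(12, 40.3).
Mode = (a−1)/b = 11/40.3 ≈ 0.2730.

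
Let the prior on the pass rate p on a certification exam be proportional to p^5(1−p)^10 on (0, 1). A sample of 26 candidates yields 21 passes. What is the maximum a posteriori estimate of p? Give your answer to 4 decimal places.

p̂_MAP = 0.6341

The prior density ∝ p^5(1−p)^10 is the kernel of Beta(6, 11).
Data: 21 successes in 26 trials. The binomial likelihood contributes p^21(1−p)^5, so the posterior is Beta(6+21, 11+5) = Beta(27, 16).
For Beta(a, b) with a, b > 1 the mode is (a−1)/(a+b−2) = 26/41 ≈ 0.6341.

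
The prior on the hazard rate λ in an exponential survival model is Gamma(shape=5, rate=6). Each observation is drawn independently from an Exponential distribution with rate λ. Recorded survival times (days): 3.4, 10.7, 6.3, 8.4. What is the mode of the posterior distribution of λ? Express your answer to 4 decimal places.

λ̂_MAP = 0.2299

The Exponential(rate=λ) likelihood is ∝ λ^n e^(−λΣtᵢ). Here n = 4 and Σtᵢ = 3.4 + 10.7 + 6.3 + 8.4 = 28.8.
Posterior ∝ λ^4e^(−6λ) · λ^4e^(−28.8λ) = λ^8e^(−34.8λ), i.e. Gamma(9, 34.8).
Mode = (a−1)/b = 8/34.8 ≈ 0.2299.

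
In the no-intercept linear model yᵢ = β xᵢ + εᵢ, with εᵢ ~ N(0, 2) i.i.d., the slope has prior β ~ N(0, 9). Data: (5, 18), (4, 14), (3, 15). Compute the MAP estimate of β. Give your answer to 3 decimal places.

β̂_MAP = 3.803

log p(β | y) = −Σ(yᵢ − βxᵢ)²/(2·2) − β²/(2·9) + const.
Setting the derivative to zero: Σxᵢ(yᵢ − βxᵢ)/2 − β/9 = 0, so β = Σxᵢyᵢ / (Σxᵢ² + σ²/τ²).
Σxᵢyᵢ = 5·18 + 4·14 + 3·15 = 191; Σxᵢ² = 50; σ²/τ² = 2/9.
β̂_MAP = 191 / (50 + 2/9) = 191/(452/9) = 1719/452 ≈ 3.803.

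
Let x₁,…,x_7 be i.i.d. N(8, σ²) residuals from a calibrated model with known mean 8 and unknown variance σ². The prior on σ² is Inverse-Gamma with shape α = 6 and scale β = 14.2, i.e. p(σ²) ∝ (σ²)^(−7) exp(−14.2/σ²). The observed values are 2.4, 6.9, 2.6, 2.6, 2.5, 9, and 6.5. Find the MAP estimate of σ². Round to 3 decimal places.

σ̂²_MAP = 7.276

Sum of squared deviations about the known mean: SS = (2.4−8)² + (6.9−8)² + (2.6−8)² + (2.6−8)² + (2.5−8)² + (9−8)² + (6.5−8)² = 124.39.
The Normal likelihood contributes (σ²)^(−n/2) exp(−SS/(2σ²)), so the posterior is Inverse-Gamma(α + n/2, β + SS/2) = Inverse-Gamma(9.5, 76.395).
The mode of Inverse-Gamma(a, b) is b/(a+1) = 76.395/10.5 ≈ 7.276.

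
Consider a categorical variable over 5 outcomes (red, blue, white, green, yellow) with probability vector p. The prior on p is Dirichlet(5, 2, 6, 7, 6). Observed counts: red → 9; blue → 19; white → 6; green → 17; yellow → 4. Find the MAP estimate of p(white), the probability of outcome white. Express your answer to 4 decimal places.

The posterior is Dirichlet(αᵢ + nᵢ) = Dirichlet(14, 21, 12, 24, 10).
For a Dirichlet(a₁,…,a_K) with all aᵢ > 1, the mode has j-th component (aⱼ − 1)/(Σaᵢ − K).
Here Σaᵢ = 81 and K = 5, so p(white) = (12 − 1)/(81 − 5) = 11/76 ≈ 0.1447.

MAP estimate of p(white) = 0.1447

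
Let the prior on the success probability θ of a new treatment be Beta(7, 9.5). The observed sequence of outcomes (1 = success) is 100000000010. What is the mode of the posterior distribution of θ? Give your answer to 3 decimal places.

θ̂_MAP = 0.302

Prior: Beta(7, 9.5).
Data: 2 successes in 12 trials (from the sequence). The binomial likelihood contributes θ^2(1−θ)^10, so the posterior is Beta(7+2, 9.5+10) = Beta(9, 19.5).
For Beta(a, b) with a, b > 1 the mode is (a−1)/(a+b−2) = 8/26.5 ≈ 0.302.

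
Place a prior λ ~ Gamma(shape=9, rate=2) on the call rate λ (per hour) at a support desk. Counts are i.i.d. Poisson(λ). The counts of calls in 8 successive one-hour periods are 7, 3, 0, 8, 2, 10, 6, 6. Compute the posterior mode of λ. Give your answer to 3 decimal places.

Σxᵢ = 7+3+0+8+2+10+6+6 = 42, with n = 8.
Posterior ∝ λ^8e^(−2λ) · λ^42e^(−8λ) = λ^50e^(−10λ), i.e. Gamma(shape=51, rate=10).
The mode of a Gamma(a, b) with a ≥ 1 (shape–rate) is (a−1)/b = 50/10 ≈ 5.000.

λ̂_MAP = 5.000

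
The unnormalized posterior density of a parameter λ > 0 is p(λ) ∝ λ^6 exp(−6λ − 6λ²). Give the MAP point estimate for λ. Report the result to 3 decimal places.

ℓ'(λ) = 6/λ − 6 − 12λ. Setting this to zero and multiplying by λ: 12λ² + 6λ − 6 = 0.
λ = (−6 + √(6² + 4·12·6)) / (2·12) = (−6 + √324) / 24 = (−6 + 18)/24 = 1/2.
ℓ''(λ) = −6/λ² − 12 < 0, confirming a maximum.

λ̂_MAP = 0.500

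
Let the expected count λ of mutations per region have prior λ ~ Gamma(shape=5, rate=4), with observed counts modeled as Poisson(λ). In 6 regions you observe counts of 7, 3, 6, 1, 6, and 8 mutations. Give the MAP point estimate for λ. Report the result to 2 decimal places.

Σxᵢ = 7+3+6+1+6+8 = 31, with n = 6.
Posterior ∝ λ^4e^(−4λ) · λ^31e^(−6λ) = λ^35e^(−10λ), i.e. Gamma(shape=36, rate=10).
The mode of a Gamma(a, b) with a ≥ 1 (shape–rate) is (a−1)/b = 35/10 ≈ 3.50.

λ̂_MAP = 3.50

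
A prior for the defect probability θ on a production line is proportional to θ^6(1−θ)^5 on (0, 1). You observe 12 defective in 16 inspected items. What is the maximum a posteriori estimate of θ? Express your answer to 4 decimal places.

θ̂_MAP = 0.6667

The prior density ∝ θ^6(1−θ)^5 is the kernel of Beta(7, 6).
Data: 12 successes in 16 trials. The binomial likelihood contributes θ^12(1−θ)^4, so the posterior is Beta(7+12, 6+4) = Beta(19, 10).
For Beta(a, b) with a, b > 1 the mode is (a−1)/(a+b−2) = 18/27 ≈ 0.6667.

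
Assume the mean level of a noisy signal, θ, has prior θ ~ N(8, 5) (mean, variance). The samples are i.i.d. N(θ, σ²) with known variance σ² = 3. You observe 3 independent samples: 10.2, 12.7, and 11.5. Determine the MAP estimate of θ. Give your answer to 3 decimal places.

n = 3; x̄ = (10.2 + 12.7 + 11.5)/3 = 34.4/3 = 172/15 ≈ 11.4667.
For a Normal prior and Normal likelihood with known variance, the posterior is Normal; its mode equals its mean, the precision-weighted average.
Prior precision 1/σ₀² = 1/5 = 0.2; data precision n/σ² = 3/3 = 1.
θ̂ = (0.2·8 + 1·(172/15)) / (0.2 + 1) = (196/15)/1.2 = 98/9 ≈ 10.889.

θ̂_MAP = 10.889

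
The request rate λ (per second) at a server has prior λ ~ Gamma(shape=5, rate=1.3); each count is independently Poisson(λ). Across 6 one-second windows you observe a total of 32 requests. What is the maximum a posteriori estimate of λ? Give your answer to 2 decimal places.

λ̂_MAP = 4.93

Σxᵢ = 32, n = 6.
Posterior ∝ λ^4e^(−1.3λ) · λ^32e^(−6λ) = λ^36e^(−7.3λ), i.e. Gamma(shape=37, rate=7.3).
The mode of a Gamma(a, b) with a ≥ 1 (shape–rate) is (a−1)/b = 36/7.3 ≈ 4.93.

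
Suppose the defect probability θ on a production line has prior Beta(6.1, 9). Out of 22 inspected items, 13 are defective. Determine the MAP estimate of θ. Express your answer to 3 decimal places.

θ̂_MAP = 0.516

Prior: Beta(6.1, 9).
Data: 13 successes in 22 trials. The binomial likelihood contributes θ^13(1−θ)^9, so the posterior is Beta(6.1+13, 9+9) = Beta(19.1, 18).
For Beta(a, b) with a, b > 1 the mode is (a−1)/(a+b−2) = 18.1/35.1 ≈ 0.516.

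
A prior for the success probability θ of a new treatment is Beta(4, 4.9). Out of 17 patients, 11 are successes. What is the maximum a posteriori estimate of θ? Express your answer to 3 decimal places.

Prior: Beta(4, 4.9).
Data: 11 successes in 17 trials. The binomial likelihood contributes θ^11(1−θ)^6, so the posterior is Beta(4+11, 4.9+6) = Beta(15, 10.9).
For Beta(a, b) with a, b > 1 the mode is (a−1)/(a+b−2) = 14/23.9 ≈ 0.586.

θ̂_MAP = 0.586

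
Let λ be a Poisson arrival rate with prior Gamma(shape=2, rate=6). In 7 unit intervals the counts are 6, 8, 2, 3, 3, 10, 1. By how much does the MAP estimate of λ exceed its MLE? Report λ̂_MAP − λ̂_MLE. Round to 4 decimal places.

Σxᵢ = 33. Posterior is Gamma(35, 13); MAP = (35−1)/13 = 34/13 ≈ 2.61538.
MLE = x̄ = 33/7 ≈ 4.71429.
Difference = 34/13 − 33/7 = -191/91 ≈ -2.0989.

MAP − MLE = -2.0989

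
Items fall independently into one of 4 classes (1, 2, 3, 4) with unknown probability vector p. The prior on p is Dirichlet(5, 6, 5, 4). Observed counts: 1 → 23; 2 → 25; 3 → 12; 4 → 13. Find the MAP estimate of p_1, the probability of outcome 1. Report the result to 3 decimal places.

MAP estimate: 0.303

The posterior is Dirichlet(αᵢ + nᵢ) = Dirichlet(28, 31, 17, 17).
For a Dirichlet(a₁,…,a_K) with all aᵢ > 1, the mode has j-th component (aⱼ − 1)/(Σaᵢ − K).
Here Σaᵢ = 93 and K = 4, so p_1 = (28 − 1)/(93 − 4) = 27/89 ≈ 0.303.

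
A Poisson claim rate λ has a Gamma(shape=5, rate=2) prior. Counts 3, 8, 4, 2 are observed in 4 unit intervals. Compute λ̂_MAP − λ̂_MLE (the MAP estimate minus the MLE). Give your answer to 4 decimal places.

MAP − MLE = -0.7500

Σxᵢ = 17. Posterior is Gamma(22, 6); MAP = (22−1)/6 = 21/6 ≈ 3.50000.
MLE = x̄ = 17/4 ≈ 4.25000.
Difference = 21/6 − 17/4 = -3/4 ≈ -0.7500.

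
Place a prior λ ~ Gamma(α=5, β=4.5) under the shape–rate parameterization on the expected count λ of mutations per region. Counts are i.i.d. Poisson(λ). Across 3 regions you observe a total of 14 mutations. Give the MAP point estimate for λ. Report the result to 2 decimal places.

Σxᵢ = 14, n = 3.
Posterior ∝ λ^4e^(−4.5λ) · λ^14e^(−3λ) = λ^18e^(−7.5λ), i.e. Gamma(shape=19, rate=7.5).
The mode of a Gamma(a, b) with a ≥ 1 (shape–rate) is (a−1)/b = 18/7.5 ≈ 2.40.

λ̂_MAP = 2.40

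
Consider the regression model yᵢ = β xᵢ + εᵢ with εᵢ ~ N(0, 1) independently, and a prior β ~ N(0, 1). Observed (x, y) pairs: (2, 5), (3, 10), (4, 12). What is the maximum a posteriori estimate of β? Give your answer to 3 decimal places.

log p(β | y) = −Σ(yᵢ − βxᵢ)²/(2·1) − β²/(2·1) + const.
Setting the derivative to zero: Σxᵢ(yᵢ − βxᵢ)/1 − β/1 = 0, so β = Σxᵢyᵢ / (Σxᵢ² + σ²/τ²).
Σxᵢyᵢ = 2·5 + 3·10 + 4·12 = 88; Σxᵢ² = 29; σ²/τ² = 1.
β̂_MAP = 88 / (29 + 1) = 88/30 ≈ 2.933.

β̂_MAP = 2.933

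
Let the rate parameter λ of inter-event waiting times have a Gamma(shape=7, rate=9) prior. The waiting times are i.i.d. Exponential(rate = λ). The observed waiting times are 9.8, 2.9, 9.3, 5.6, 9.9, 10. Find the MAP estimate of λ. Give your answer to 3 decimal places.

The Exponential(rate=λ) likelihood is ∝ λ^n e^(−λΣtᵢ). Here n = 6 and Σtᵢ = 9.8 + 2.9 + 9.3 + 5.6 + 9.9 + 10 = 47.5.
Posterior ∝ λ^6e^(−9λ) · λ^6e^(−47.5λ) = λ^12e^(−56.5λ), i.e. Gamma(13, 56.5).
Mode = (a−1)/b = 12/56.5 ≈ 0.212.

λ̂_MAP = 0.212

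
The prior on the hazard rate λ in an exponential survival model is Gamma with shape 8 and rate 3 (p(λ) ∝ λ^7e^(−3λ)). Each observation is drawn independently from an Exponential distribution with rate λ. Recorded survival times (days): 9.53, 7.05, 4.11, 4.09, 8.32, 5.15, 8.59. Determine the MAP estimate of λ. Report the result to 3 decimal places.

λ̂_MAP = 0.281

The Exponential(rate=λ) likelihood is ∝ λ^n e^(−λΣtᵢ). Here n = 7 and Σtᵢ = 9.53 + 7.05 + 4.11 + 4.09 + 8.32 + 5.15 + 8.59 = 46.84.
Posterior ∝ λ^7e^(−3λ) · λ^7e^(−46.84λ) = λ^14e^(−49.84λ), i.e. Gamma(15, 49.84).
Mode = (a−1)/b = 14/49.84 ≈ 0.281.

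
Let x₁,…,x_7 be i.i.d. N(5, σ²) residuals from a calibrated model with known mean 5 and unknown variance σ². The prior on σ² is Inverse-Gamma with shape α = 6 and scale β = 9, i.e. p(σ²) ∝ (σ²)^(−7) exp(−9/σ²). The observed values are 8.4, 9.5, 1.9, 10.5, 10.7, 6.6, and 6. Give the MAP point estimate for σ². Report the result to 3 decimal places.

Sum of squared deviations about the known mean: SS = (8.4−5)² + (9.5−5)² + (1.9−5)² + (10.5−5)² + (10.7−5)² + (6.6−5)² + (6−5)² = 107.72.
The Normal likelihood contributes (σ²)^(−n/2) exp(−SS/(2σ²)), so the posterior is Inverse-Gamma(α + n/2, β + SS/2) = Inverse-Gamma(9.5, 62.86).
The mode of Inverse-Gamma(a, b) is b/(a+1) = 62.86/10.5 ≈ 5.987.

σ̂²_MAP = 5.987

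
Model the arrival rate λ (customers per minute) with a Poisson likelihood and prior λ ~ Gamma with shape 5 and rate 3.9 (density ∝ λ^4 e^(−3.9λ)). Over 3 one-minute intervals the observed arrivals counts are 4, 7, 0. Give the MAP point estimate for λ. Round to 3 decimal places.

Σxᵢ = 4+7+0 = 11, with n = 3.
Posterior ∝ λ^4e^(−3.9λ) · λ^11e^(−3λ) = λ^15e^(−6.9λ), i.e. Gamma(shape=16, rate=6.9).
The mode of a Gamma(a, b) with a ≥ 1 (shape–rate) is (a−1)/b = 15/6.9 ≈ 2.174.

λ̂_MAP = 2.174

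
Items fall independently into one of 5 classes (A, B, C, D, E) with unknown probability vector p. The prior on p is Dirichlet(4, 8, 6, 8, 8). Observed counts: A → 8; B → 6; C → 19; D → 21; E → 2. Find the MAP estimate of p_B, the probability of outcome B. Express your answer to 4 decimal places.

The posterior is Dirichlet(αᵢ + nᵢ) = Dirichlet(12, 14, 25, 29, 10).
For a Dirichlet(a₁,…,a_K) with all aᵢ > 1, the mode has j-th component (aⱼ − 1)/(Σaᵢ − K).
Here Σaᵢ = 90 and K = 5, so p_B = (14 − 1)/(90 − 5) = 13/85 ≈ 0.1529.

MAP estimate of p_B = 0.1529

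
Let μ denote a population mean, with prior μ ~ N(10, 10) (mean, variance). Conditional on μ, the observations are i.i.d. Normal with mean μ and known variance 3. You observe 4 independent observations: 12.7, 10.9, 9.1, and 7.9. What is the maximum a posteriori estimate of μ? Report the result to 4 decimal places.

n = 4; x̄ = (12.7 + 10.9 + 9.1 + 7.9)/4 = 40.6/4 = 10.15.
For a Normal prior and Normal likelihood with known variance, the posterior is Normal; its mode equals its mean, the precision-weighted average.
Prior precision 1/σ₀² = 1/10 = 0.1; data precision n/σ² = 4/3.
μ̂ = (0.1·10 + (4/3)·10.15) / (0.1 + 4/3) = (218/15)/(43/30) = 436/43 ≈ 10.1395.

μ̂_MAP = 10.1395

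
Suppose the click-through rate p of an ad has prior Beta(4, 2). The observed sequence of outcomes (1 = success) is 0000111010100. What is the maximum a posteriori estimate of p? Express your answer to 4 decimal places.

Prior: Beta(4, 2).
Data: 5 successes in 13 trials (from the sequence). The binomial likelihood contributes p^5(1−p)^8, so the posterior is Beta(4+5, 2+8) = Beta(9, 10).
For Beta(a, b) with a, b > 1 the mode is (a−1)/(a+b−2) = 8/17 ≈ 0.4706.

p̂_MAP = 0.4706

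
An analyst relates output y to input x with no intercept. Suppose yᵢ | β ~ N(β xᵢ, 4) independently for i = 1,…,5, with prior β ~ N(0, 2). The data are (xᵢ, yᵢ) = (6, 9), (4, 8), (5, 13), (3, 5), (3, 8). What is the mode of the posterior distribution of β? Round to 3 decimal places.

β̂_MAP = 1.959

log p(β | y) = −Σ(yᵢ − βxᵢ)²/(2·4) − β²/(2·2) + const.
Setting the derivative to zero: Σxᵢ(yᵢ − βxᵢ)/4 − β/2 = 0, so β = Σxᵢyᵢ / (Σxᵢ² + σ²/τ²).
Σxᵢyᵢ = 6·9 + 4·8 + 5·13 + 3·5 + 3·8 = 190; Σxᵢ² = 95; σ²/τ² = 2.
β̂_MAP = 190 / (95 + 2) = 190/97 ≈ 1.959.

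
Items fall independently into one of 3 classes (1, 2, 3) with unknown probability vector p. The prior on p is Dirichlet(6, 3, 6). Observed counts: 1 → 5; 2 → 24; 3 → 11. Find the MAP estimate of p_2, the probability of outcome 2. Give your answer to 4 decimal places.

The posterior is Dirichlet(αᵢ + nᵢ) = Dirichlet(11, 27, 17).
For a Dirichlet(a₁,…,a_K) with all aᵢ > 1, the mode has j-th component (aⱼ − 1)/(Σaᵢ − K).
Here Σaᵢ = 55 and K = 3, so p_2 = (27 − 1)/(55 − 3) = 26/52 ≈ 0.5000.

MAP estimate: 0.5000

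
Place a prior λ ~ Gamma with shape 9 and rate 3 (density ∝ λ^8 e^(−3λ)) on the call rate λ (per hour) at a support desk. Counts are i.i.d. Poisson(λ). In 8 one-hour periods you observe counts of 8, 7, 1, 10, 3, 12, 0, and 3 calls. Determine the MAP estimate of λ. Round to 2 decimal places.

Σxᵢ = 8+7+1+10+3+12+0+3 = 44, with n = 8.
Posterior ∝ λ^8e^(−3λ) · λ^44e^(−8λ) = λ^52e^(−11λ), i.e. Gamma(shape=53, rate=11).
The mode of a Gamma(a, b) with a ≥ 1 (shape–rate) is (a−1)/b = 52/11 ≈ 4.73.

λ̂_MAP = 4.73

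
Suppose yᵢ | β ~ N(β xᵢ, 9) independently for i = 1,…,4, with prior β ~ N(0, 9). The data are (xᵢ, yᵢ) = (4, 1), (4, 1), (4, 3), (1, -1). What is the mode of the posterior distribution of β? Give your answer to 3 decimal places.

log p(β | y) = −Σ(yᵢ − βxᵢ)²/(2·9) − β²/(2·9) + const.
Setting the derivative to zero: Σxᵢ(yᵢ − βxᵢ)/9 − β/9 = 0, so β = Σxᵢyᵢ / (Σxᵢ² + σ²/τ²).
Σxᵢyᵢ = 4·1 + 4·1 + 4·3 + 1·(-1) = 19; Σxᵢ² = 49; σ²/τ² = 1.
β̂_MAP = 19 / (49 + 1) = 19/50 ≈ 0.380.

β̂_MAP = 0.380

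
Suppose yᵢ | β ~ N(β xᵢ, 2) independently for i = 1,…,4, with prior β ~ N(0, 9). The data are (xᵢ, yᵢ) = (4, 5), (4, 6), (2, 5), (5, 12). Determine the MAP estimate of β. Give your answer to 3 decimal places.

β̂_MAP = 1.862

log p(β | y) = −Σ(yᵢ − βxᵢ)²/(2·2) − β²/(2·9) + const.
Setting the derivative to zero: Σxᵢ(yᵢ − βxᵢ)/2 − β/9 = 0, so β = Σxᵢyᵢ / (Σxᵢ² + σ²/τ²).
Σxᵢyᵢ = 4·5 + 4·6 + 2·5 + 5·12 = 114; Σxᵢ² = 61; σ²/τ² = 2/9.
β̂_MAP = 114 / (61 + 2/9) = 114/(551/9) = 54/29 ≈ 1.862.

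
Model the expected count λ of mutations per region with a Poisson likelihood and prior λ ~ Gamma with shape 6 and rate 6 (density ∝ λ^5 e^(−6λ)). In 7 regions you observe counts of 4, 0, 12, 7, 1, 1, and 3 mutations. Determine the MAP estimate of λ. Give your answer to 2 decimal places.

λ̂_MAP = 2.54

Σxᵢ = 4+0+12+7+1+1+3 = 28, with n = 7.
Posterior ∝ λ^5e^(−6λ) · λ^28e^(−7λ) = λ^33e^(−13λ), i.e. Gamma(shape=34, rate=13).
The mode of a Gamma(a, b) with a ≥ 1 (shape–rate) is (a−1)/b = 33/13 ≈ 2.54.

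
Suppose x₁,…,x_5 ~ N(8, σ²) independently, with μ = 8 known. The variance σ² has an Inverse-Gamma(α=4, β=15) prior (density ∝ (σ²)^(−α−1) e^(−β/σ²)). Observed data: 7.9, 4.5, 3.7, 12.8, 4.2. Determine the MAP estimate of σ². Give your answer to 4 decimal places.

Sum of squared deviations about the known mean: SS = (7.9−8)² + (4.5−8)² + (3.7−8)² + (12.8−8)² + (4.2−8)² = 68.23.
The Normal likelihood contributes (σ²)^(−n/2) exp(−SS/(2σ²)), so the posterior is Inverse-Gamma(α + n/2, β + SS/2) = Inverse-Gamma(6.5, 49.115).
The mode of Inverse-Gamma(a, b) is b/(a+1) = 49.115/7.5 ≈ 6.5487.

σ̂²_MAP = 6.5487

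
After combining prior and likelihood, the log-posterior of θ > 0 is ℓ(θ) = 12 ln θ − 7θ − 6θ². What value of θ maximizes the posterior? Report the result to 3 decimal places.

θ̂_MAP = 0.750

ℓ'(θ) = 12/θ − 7 − 12θ. Setting this to zero and multiplying by θ: 12θ² + 7θ − 12 = 0.
θ = (−7 + √(7² + 4·12·12)) / (2·12) = (−7 + √625) / 24 = (−7 + 25)/24 = 3/4.
ℓ''(θ) = −12/θ² − 12 < 0, confirming a maximum.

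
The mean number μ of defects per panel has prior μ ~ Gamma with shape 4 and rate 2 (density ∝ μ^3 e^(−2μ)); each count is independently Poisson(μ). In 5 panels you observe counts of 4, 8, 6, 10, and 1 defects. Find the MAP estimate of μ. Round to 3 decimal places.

μ̂_MAP = 4.571

Σxᵢ = 4+8+6+10+1 = 29, with n = 5.
Posterior ∝ μ^3e^(−2μ) · μ^29e^(−5μ) = μ^32e^(−7μ), i.e. Gamma(shape=33, rate=7).
The mode of a Gamma(a, b) with a ≥ 1 (shape–rate) is (a−1)/b = 32/7 ≈ 4.571.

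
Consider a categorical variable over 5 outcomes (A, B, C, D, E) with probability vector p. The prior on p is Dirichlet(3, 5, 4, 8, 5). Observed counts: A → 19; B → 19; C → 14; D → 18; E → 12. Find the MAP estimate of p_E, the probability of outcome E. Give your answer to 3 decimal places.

The posterior is Dirichlet(αᵢ + nᵢ) = Dirichlet(22, 24, 18, 26, 17).
For a Dirichlet(a₁,…,a_K) with all aᵢ > 1, the mode has j-th component (aⱼ − 1)/(Σaᵢ − K).
Here Σaᵢ = 107 and K = 5, so p_E = (17 − 1)/(107 − 5) = 16/102 ≈ 0.157.

MAP estimate of p_E = 0.157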